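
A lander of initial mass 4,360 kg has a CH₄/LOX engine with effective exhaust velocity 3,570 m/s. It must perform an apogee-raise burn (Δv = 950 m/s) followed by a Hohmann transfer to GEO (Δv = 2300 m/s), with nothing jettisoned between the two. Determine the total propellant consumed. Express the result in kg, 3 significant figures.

After the first burn: m = 4360 × exp(−950/3570.0) = 4360 × 0.76636 = 3,341.33 kg.
After the second burn: m = 3,341.33 × exp(−2300/3570.0) = 3,341.33 × 0.52505 = 1,754.37 kg.
Total propellant = m₀ − m_final = 4360 − 1,754.37 = 2,605.63 kg.

total propellant consumed ≈ 2610 kg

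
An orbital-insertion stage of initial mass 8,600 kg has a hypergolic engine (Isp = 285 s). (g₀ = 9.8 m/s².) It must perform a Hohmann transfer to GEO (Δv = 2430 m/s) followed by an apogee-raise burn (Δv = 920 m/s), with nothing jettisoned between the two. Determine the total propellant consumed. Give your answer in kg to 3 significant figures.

v_e = Isp · g₀ = 285 × 9.8 = 2793.0 m/s.
After the first burn: m = 8600 × exp(−2430/2793.0) = 8600 × 0.41894 = 3,602.88 kg.
After the second burn: m = 3,602.88 × exp(−920/2793.0) = 3,602.88 × 0.71936 = 2,591.77 kg.
Total propellant = m₀ − m_final = 8600 − 2,591.77 = 6,008.23 kg.

total propellant consumed ≈ 6010 kg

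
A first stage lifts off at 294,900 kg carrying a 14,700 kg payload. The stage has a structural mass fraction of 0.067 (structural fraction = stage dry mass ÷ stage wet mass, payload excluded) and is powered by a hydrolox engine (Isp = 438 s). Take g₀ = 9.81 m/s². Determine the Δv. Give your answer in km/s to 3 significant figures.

Δv ≈ 9.35 km/s

Stage wet mass = m₀ − payload = 294,900 − 14,700 = 280,200 kg.
Stage dry mass = ε × stage wet mass = 0.067 × 280,200 = 18,773.4 kg.
Burnout mass m_f = stage dry + payload = 18,773.4 + 14,700 = 33,473.4 kg.
v_e = Isp · g₀ = 438 × 9.81 = 4296.8 m/s.
Δv = v_e · ln(294,900/33,473.4) = 4296.8 × ln(8.81) = 4296.8 × 2.1759 ≈ 9349 m/s.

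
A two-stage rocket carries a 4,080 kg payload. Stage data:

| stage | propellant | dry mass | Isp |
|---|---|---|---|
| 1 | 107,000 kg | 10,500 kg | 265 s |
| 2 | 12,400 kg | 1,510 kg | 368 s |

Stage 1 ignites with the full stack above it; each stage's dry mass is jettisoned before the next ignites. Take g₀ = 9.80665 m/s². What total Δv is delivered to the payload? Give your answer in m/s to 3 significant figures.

Δv ≈ 8270 m/s

Ignition mass of stage 1 = 107,000+10,500 + 12,400+1,510 + 4,080 = 135,490 kg.
Stage 1: m₀ = 135,490 kg, m_f = 135,490 − 107,000 = 28,490 kg; Δv = 265×9.80665×ln(4.756) = 2598.8×1.5593 ≈ 4052 m/s.
Stage 2: m₀ = 17,990 kg, m_f = 17,990 − 12,400 = 5,590 kg; Δv = 368×9.80665×ln(3.218) = 3608.8×1.1688 ≈ 4218 m/s.
Total Δv = 4052 + 4218 = 8270 m/s.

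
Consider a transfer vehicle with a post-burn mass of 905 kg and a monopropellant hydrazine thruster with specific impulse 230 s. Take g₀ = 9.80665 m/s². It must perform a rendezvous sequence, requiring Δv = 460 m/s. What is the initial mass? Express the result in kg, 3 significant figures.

v_e = Isp · g₀ = 230 × 9.80665 = 2255.5 m/s.
m₀/m_f = exp(Δv / v_e) = exp(460 / 2255.5) = exp(0.2039) = 1.2262.
m₀ = m_f × 1.2262 = 905 × 1.2262 = 1,109.71 kg.

initial mass ≈ 1110 kg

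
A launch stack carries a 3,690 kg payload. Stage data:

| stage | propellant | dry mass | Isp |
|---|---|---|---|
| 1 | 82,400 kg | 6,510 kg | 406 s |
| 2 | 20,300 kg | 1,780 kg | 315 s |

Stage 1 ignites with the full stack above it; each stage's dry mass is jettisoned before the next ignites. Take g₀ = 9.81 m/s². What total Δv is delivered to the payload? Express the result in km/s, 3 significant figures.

Δv ≈ 9.84 km/s

Ignition mass of stage 1 = 82,400+6,510 + 20,300+1,780 + 3,690 = 114,680 kg.
Stage 1: m₀ = 114,680 kg, m_f = 114,680 − 82,400 = 32,280 kg; Δv = 406×9.81×ln(3.553) = 3982.9×1.2677 ≈ 5049 m/s.
Stage 2: m₀ = 25,770 kg, m_f = 25,770 − 20,300 = 5,470 kg; Δv = 315×9.81×ln(4.711) = 3090.2×1.5499 ≈ 4790 m/s.
Total Δv = 5049 + 4790 = 9839 m/s.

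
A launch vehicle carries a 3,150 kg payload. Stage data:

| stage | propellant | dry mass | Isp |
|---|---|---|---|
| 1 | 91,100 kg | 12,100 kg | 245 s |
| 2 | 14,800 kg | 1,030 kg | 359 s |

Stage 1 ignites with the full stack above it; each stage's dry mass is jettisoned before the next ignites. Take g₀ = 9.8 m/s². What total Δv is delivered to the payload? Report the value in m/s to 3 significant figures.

Ignition mass of stage 1 = 91,100+12,100 + 14,800+1,030 + 3,150 = 122,180 kg.
Stage 1: m₀ = 122,180 kg, m_f = 122,180 − 91,100 = 31,080 kg; Δv = 245×9.8×ln(3.931) = 2401.0×1.3689 ≈ 3287 m/s.
Stage 2: m₀ = 18,980 kg, m_f = 18,980 − 14,800 = 4,180 kg; Δv = 359×9.8×ln(4.541) = 3518.2×1.5131 ≈ 5323 m/s.
Total Δv = 3287 + 5323 = 8610 m/s.

Δv ≈ 8610 m/s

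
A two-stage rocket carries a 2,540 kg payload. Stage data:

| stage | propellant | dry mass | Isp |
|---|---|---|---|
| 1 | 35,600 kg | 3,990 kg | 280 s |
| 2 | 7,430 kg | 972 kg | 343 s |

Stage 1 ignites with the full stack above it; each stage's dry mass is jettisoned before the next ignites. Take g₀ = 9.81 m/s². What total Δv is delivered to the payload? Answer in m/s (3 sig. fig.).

Ignition mass of stage 1 = 35,600+3,990 + 7,430+972 + 2,540 = 50,532 kg.
Stage 1: m₀ = 50,532 kg, m_f = 50,532 − 35,600 = 14,932 kg; Δv = 280×9.81×ln(3.384) = 2746.8×1.2191 ≈ 3349 m/s.
Stage 2: m₀ = 10,942 kg, m_f = 10,942 − 7,430 = 3,512 kg; Δv = 343×9.81×ln(3.116) = 3364.8×1.1364 ≈ 3824 m/s.
Total Δv = 3349 + 3824 = 7173 m/s.

Δv ≈ 7170 m/s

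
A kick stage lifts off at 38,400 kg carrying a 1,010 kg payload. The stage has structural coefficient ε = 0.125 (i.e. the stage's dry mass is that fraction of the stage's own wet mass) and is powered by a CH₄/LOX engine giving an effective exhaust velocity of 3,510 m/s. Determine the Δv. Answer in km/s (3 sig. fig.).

Δv ≈ 6.71 km/s

Stage wet mass = m₀ − payload = 38,400 − 1,010 = 37,390 kg.
Stage dry mass = ε × stage wet mass = 0.125 × 37,390 = 4,673.75 kg.
Burnout mass m_f = stage dry + payload = 4,673.75 + 1,010 = 5,683.75 kg.
Δv = v_e · ln(38,400/5,683.75) = 3510.0 × ln(6.756) = 3510.0 × 1.9104 ≈ 6706 m/s.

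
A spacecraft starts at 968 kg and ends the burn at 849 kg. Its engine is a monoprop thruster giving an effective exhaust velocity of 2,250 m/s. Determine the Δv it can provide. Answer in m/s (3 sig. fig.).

Δv ≈ 295 m/s

Δv = v_e · ln(m₀/m_f) = 2250.0 × ln(1.14) = 2250.0 × 0.1312 ≈ 295.1 m/s.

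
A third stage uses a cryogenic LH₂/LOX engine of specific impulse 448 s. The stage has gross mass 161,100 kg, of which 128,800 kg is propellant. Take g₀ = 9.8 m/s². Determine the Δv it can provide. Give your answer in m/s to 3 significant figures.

v_e = Isp · g₀ = 448 × 9.8 = 4390.4 m/s.
m_f = m₀ − m_prop = 161,100 − 128,800 = 32,300 kg.
Δv = v_e · ln(m₀/m_f) = 4390.4 × ln(4.988) = 4390.4 × 1.6070 ≈ 7055.2 m/s.

Δv ≈ 7060 m/s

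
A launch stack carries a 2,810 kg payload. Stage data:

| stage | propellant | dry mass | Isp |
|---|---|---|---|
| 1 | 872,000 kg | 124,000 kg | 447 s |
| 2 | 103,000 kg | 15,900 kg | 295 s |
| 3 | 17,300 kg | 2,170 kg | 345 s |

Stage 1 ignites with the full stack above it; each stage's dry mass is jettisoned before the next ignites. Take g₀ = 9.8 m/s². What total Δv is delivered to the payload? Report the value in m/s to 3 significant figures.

Ignition mass of stage 1 = 872,000+124,000 + 103,000+15,900 + 17,300+2,170 + 2,810 = 1,137,180 kg.
Stage 1: m₀ = 1,137,180 kg, m_f = 1,137,180 − 872,000 = 265,180 kg; Δv = 447×9.8×ln(4.288) = 4380.6×1.4559 ≈ 6378 m/s.
Stage 2: m₀ = 141,180 kg, m_f = 141,180 − 103,000 = 38,180 kg; Δv = 295×9.8×ln(3.698) = 2891.0×1.3077 ≈ 3781 m/s.
Stage 3: m₀ = 22,280 kg, m_f = 22,280 − 17,300 = 4,980 kg; Δv = 345×9.8×ln(4.474) = 3381.0×1.4983 ≈ 5066 m/s.
Total Δv = 6378 + 3781 + 5066 = 15225 m/s.

Δv ≈ 15200 m/s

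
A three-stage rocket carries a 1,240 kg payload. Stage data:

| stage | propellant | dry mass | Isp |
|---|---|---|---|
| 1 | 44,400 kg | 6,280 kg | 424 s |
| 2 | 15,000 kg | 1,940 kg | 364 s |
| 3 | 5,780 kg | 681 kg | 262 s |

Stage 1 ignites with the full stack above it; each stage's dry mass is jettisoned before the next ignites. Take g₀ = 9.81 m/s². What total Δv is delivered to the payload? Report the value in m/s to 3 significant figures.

Ignition mass of stage 1 = 44,400+6,280 + 15,000+1,940 + 5,780+681 + 1,240 = 75,321 kg.
Stage 1: m₀ = 75,321 kg, m_f = 75,321 − 44,400 = 30,921 kg; Δv = 424×9.81×ln(2.436) = 4159.4×0.8903 ≈ 3703 m/s.
Stage 2: m₀ = 24,641 kg, m_f = 24,641 − 15,000 = 9,641 kg; Δv = 364×9.81×ln(2.556) = 3570.8×0.9384 ≈ 3351 m/s.
Stage 3: m₀ = 7,701 kg, m_f = 7,701 − 5,780 = 1,921 kg; Δv = 262×9.81×ln(4.009) = 2570.2×1.3885 ≈ 3569 m/s.
Total Δv = 3703 + 3351 + 3569 = 10623 m/s.

Δv ≈ 10600 m/s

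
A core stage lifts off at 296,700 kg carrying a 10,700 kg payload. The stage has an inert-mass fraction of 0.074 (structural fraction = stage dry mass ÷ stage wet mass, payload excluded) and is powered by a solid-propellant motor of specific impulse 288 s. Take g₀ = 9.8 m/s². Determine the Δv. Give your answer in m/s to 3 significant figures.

Δv ≈ 6300 m/s

Stage wet mass = m₀ − payload = 296,700 − 10,700 = 286,000 kg.
Stage dry mass = ε × stage wet mass = 0.074 × 286,000 = 21,164 kg.
Burnout mass m_f = stage dry + payload = 21,164 + 10,700 = 31,864 kg.
v_e = Isp · g₀ = 288 × 9.8 = 2822.4 m/s.
Using Δv = v_e ln(m₀/m_f): Δv = v_e · ln(296,700/31,864) = 2822.4 × ln(9.311) = 2822.4 × 2.2312 ≈ 6297 m/s.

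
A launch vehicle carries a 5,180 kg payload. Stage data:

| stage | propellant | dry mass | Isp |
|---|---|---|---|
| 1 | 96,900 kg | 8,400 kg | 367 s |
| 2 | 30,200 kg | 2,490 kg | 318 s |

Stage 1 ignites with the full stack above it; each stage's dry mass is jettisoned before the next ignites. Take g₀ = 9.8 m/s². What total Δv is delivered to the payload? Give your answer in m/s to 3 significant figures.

Ignition mass of stage 1 = 96,900+8,400 + 30,200+2,490 + 5,180 = 143,170 kg.
Stage 1: m₀ = 143,170 kg, m_f = 143,170 − 96,900 = 46,270 kg; Δv = 367×9.8×ln(3.094) = 3596.6×1.1295 ≈ 4062 m/s.
Stage 2: m₀ = 37,870 kg, m_f = 37,870 − 30,200 = 7,670 kg; Δv = 318×9.8×ln(4.937) = 3116.4×1.5968 ≈ 4976 m/s.
Total Δv = 4062 + 4976 = 9038 m/s.

Δv ≈ 9040 m/s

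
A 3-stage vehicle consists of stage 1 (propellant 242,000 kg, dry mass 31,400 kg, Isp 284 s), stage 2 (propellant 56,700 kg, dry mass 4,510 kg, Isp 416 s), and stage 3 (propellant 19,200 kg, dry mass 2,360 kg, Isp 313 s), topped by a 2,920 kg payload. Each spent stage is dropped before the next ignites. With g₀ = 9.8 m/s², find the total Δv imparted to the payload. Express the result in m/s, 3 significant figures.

Δv ≈ 12200 m/s

Ignition mass of stage 1 = 242,000+31,400 + 56,700+4,510 + 19,200+2,360 + 2,920 = 359,090 kg.
Stage 1: m₀ = 359,090 kg, m_f = 359,090 − 242,000 = 117,090 kg; Δv = 284×9.8×ln(3.067) = 2783.2×1.1206 ≈ 3119 m/s.
Stage 2: m₀ = 85,690 kg, m_f = 85,690 − 56,700 = 28,990 kg; Δv = 416×9.8×ln(2.956) = 4076.8×1.0838 ≈ 4418 m/s.
Stage 3: m₀ = 24,480 kg, m_f = 24,480 − 19,200 = 5,280 kg; Δv = 313×9.8×ln(4.636) = 3067.4×1.5339 ≈ 4705 m/s.
Total Δv = 3119 + 4418 + 4705 = 12242 m/s.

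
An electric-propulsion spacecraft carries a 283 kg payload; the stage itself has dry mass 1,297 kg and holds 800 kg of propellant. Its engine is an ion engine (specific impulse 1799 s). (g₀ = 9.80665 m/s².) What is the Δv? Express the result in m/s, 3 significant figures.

v_e = Isp · g₀ = 1799 × 9.80665 = 17642.2 m/s.
m₀ = payload + dry + propellant = 283 + 1,297 + 800 = 2,380 kg.
m_f = payload + dry = 283 + 1,297 = 1,580 kg.
Using Δv = v_e ln(m₀/m_f): Δv = v_e · ln(m₀/m_f) = 17642.2 × ln(1.506) = 17642.2 × 0.4097 ≈ 7227.6 m/s.

Δv ≈ 7230 m/s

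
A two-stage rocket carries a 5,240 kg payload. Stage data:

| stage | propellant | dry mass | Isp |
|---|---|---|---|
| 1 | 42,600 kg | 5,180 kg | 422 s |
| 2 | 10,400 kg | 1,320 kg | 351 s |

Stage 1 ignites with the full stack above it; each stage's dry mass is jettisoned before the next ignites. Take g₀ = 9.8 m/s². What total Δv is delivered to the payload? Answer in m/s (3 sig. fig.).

Δv ≈ 7700 m/s

Ignition mass of stage 1 = 42,600+5,180 + 10,400+1,320 + 5,240 = 64,740 kg.
Stage 1: m₀ = 64,740 kg, m_f = 64,740 − 42,600 = 22,140 kg; Δv = 422×9.8×ln(2.924) = 4135.6×1.0730 ≈ 4437 m/s.
Stage 2: m₀ = 16,960 kg, m_f = 16,960 − 10,400 = 6,560 kg; Δv = 351×9.8×ln(2.585) = 3439.8×0.9499 ≈ 3267 m/s.
Total Δv = 4437 + 3267 = 7704 m/s.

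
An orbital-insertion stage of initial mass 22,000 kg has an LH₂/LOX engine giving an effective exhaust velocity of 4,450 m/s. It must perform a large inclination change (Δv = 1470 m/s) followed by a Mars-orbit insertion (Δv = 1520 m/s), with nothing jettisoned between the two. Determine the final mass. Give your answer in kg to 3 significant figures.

After the first burn: m = 22000 × exp(−1470/4450.0) = 22000 × 0.71868 = 15,811 kg.
After the second burn: m = 15,811 × exp(−1520/4450.0) = 15,811 × 0.71065 = 11,236.1 kg.

final mass ≈ 11200 kg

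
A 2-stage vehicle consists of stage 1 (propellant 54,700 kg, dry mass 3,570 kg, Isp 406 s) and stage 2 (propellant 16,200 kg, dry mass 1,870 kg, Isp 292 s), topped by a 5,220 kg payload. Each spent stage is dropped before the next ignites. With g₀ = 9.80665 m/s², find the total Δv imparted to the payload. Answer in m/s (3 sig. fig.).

Ignition mass of stage 1 = 54,700+3,570 + 16,200+1,870 + 5,220 = 81,560 kg.
Stage 1: m₀ = 81,560 kg, m_f = 81,560 − 54,700 = 26,860 kg; Δv = 406×9.80665×ln(3.036) = 3981.5×1.1107 ≈ 4422 m/s.
Stage 2: m₀ = 23,290 kg, m_f = 23,290 − 16,200 = 7,090 kg; Δv = 292×9.80665×ln(3.285) = 2863.5×1.1893 ≈ 3406 m/s.
Total Δv = 4422 + 3406 = 7828 m/s.

Δv ≈ 7830 m/s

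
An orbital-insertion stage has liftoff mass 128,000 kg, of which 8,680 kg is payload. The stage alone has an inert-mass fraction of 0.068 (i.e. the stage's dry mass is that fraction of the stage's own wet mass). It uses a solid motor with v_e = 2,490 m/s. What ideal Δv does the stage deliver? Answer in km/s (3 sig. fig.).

Δv ≈ 5.06 km/s

Stage wet mass = m₀ − payload = 128,000 − 8,680 = 119,320 kg.
Stage dry mass = ε × stage wet mass = 0.068 × 119,320 = 8,113.76 kg.
Burnout mass m_f = stage dry + payload = 8,113.76 + 8,680 = 16,793.76 kg.
Rocket equation: Δv = v_e · ln(128,000/16,793.76) = 2490.0 × ln(7.622) = 2490.0 × 2.0310 ≈ 5057 m/s.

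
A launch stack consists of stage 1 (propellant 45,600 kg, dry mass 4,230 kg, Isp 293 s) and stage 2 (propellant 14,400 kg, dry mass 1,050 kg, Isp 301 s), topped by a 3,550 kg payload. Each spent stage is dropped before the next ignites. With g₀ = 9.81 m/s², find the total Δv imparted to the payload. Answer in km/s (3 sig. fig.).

Δv ≈ 7.31 km/s

Ignition mass of stage 1 = 45,600+4,230 + 14,400+1,050 + 3,550 = 68,830 kg.
Stage 1: m₀ = 68,830 kg, m_f = 68,830 − 45,600 = 23,230 kg; Δv = 293×9.81×ln(2.963) = 2874.3×1.0862 ≈ 3122 m/s.
Stage 2: m₀ = 19,000 kg, m_f = 19,000 − 14,400 = 4,600 kg; Δv = 301×9.81×ln(4.13) = 2952.8×1.4184 ≈ 4188 m/s.
Total Δv = 3122 + 4188 = 7310 m/s.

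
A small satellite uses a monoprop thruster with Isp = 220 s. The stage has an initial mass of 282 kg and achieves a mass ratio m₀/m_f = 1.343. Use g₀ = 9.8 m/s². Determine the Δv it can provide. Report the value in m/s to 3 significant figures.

Δv ≈ 636 m/s

v_e = Isp · g₀ = 220 × 9.8 = 2156.0 m/s.
Using Δv = v_e ln(m₀/m_f): Δv = v_e · ln(1.343) = 2156.0 × 0.2949 ≈ 635.8 m/s.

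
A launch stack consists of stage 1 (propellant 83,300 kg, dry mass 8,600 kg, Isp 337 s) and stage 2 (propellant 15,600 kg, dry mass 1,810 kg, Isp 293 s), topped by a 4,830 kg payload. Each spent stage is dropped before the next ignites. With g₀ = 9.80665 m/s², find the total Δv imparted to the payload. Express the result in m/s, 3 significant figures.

Ignition mass of stage 1 = 83,300+8,600 + 15,600+1,810 + 4,830 = 114,140 kg.
Stage 1: m₀ = 114,140 kg, m_f = 114,140 − 83,300 = 30,840 kg; Δv = 337×9.80665×ln(3.701) = 3304.8×1.3086 ≈ 4325 m/s.
Stage 2: m₀ = 22,240 kg, m_f = 22,240 − 15,600 = 6,640 kg; Δv = 293×9.80665×ln(3.349) = 2873.3×1.2088 ≈ 3473 m/s.
Total Δv = 4325 + 3473 = 7798 m/s.

Δv ≈ 7800 m/s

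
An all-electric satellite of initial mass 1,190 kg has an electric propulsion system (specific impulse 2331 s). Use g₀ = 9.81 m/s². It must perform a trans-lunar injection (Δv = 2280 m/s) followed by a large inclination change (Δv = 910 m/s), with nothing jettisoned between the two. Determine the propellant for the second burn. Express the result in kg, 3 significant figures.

v_e = Isp · g₀ = 2331 × 9.81 = 22867.1 m/s.
After the first burn: m = 1190 × exp(−2280/22867.1) = 1190 × 0.90510 = 1,077.07 kg.
After the second burn: m = 1,077.07 × exp(−910/22867.1) = 1,077.07 × 0.96099 = 1,035.05 kg.
Second-burn propellant = 1,077.07 − 1,035.05 = 42.02 kg.

propellant for the second burn ≈ 42.0 kg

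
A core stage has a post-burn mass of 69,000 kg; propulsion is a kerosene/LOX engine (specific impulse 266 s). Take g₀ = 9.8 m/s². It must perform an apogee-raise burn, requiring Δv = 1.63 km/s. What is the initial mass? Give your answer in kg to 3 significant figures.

v_e = Isp · g₀ = 266 × 9.8 = 2606.8 m/s.
m₀/m_f = exp(Δv / v_e) = exp(1630 / 2606.8) = exp(0.6253) = 1.8688.
m₀ = m_f × 1.8688 = 69,000 × 1.8688 = 128,947 kg.

initial mass ≈ 129000 kg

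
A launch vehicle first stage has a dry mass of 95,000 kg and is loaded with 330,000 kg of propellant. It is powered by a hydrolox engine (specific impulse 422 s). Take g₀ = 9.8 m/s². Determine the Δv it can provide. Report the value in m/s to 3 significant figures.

Δv ≈ 6200 m/s

v_e = Isp · g₀ = 422 × 9.8 = 4135.6 m/s.
m₀ = m_dry + m_prop = 95,000 + 330,000 = 425,000 kg.
Rocket equation: Δv = v_e · ln(m₀/m_f) = 4135.6 × ln(4.474) = 4135.6 × 1.4982 ≈ 6196.0 m/s.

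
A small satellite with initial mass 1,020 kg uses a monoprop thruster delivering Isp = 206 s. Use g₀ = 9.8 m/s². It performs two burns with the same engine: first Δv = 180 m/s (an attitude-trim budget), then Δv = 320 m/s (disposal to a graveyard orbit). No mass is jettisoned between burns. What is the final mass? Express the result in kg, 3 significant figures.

final mass ≈ 796 kg

v_e = Isp · g₀ = 206 × 9.8 = 2018.8 m/s.
After the first burn: m = 1020 × exp(−180/2018.8) = 1020 × 0.91470 = 932.994 kg.
After the second burn: m = 932.994 × exp(−320/2018.8) = 932.994 × 0.85341 = 796.226 kg.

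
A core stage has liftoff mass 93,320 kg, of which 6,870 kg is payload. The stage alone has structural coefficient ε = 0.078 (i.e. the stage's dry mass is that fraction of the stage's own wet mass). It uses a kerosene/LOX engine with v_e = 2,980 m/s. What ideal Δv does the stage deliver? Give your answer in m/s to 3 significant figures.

Δv ≈ 5740 m/s

Stage wet mass = m₀ − payload = 93,320 − 6,870 = 86,450 kg.
Stage dry mass = ε × stage wet mass = 0.078 × 86,450 = 6,743.1 kg.
Burnout mass m_f = stage dry + payload = 6,743.1 + 6,870 = 13,613.1 kg.
Δv = v_e · ln(93,320/13,613.1) = 2980.0 × ln(6.855) = 2980.0 × 1.9250 ≈ 5737 m/s.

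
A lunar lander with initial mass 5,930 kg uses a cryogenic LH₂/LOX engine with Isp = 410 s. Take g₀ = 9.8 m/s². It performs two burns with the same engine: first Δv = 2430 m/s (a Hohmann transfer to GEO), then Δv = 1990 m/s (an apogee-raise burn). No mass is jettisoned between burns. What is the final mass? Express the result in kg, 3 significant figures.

final mass ≈ 1970 kg

v_e = Isp · g₀ = 410 × 9.8 = 4018.0 m/s.
After the first burn: m = 5930 × exp(−2430/4018.0) = 5930 × 0.54620 = 3,238.97 kg.
After the second burn: m = 3,238.97 × exp(−1990/4018.0) = 3,238.97 × 0.60941 = 1,973.86 kg.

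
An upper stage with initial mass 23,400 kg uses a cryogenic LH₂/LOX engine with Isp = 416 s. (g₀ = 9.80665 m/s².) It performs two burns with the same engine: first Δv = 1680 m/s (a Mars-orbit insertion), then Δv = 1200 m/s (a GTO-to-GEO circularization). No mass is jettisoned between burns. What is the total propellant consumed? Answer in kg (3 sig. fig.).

v_e = Isp · g₀ = 416 × 9.80665 = 4079.6 m/s.
After the first burn: m = 23400 × exp(−1680/4079.6) = 23400 × 0.66245 = 15,501.3 kg.
After the second burn: m = 15,501.3 × exp(−1200/4079.6) = 15,501.3 × 0.74517 = 11,551.1 kg.
Total propellant = m₀ − m_final = 23400 − 11,551.1 = 11,848.9 kg.

total propellant consumed ≈ 11800 kg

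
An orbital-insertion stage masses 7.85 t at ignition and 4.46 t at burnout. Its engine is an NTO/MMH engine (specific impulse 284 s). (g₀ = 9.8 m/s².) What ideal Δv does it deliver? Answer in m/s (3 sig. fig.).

v_e = Isp · g₀ = 284 × 9.8 = 2783.2 m/s.
Δv = v_e · ln(m₀/m_f) = 2783.2 × ln(1.76) = 2783.2 × 0.5654 ≈ 1573.5 m/s.

Δv ≈ 1570 m/s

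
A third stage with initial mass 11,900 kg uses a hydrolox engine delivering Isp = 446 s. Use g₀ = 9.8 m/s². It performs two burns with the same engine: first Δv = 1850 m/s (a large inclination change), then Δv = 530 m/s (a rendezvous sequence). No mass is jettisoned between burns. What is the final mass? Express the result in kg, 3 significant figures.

final mass ≈ 6900 kg

v_e = Isp · g₀ = 446 × 9.8 = 4370.8 m/s.
After the first burn: m = 11900 × exp(−1850/4370.8) = 11900 × 0.65491 = 7,793.43 kg.
After the second burn: m = 7,793.43 × exp(−530/4370.8) = 7,793.43 × 0.88580 = 6,903.42 kg.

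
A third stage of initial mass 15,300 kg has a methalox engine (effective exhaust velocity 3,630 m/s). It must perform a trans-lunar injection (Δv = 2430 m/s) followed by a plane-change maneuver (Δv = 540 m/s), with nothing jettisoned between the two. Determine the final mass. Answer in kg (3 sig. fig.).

After the first burn: m = 15300 × exp(−2430/3630.0) = 15300 × 0.51200 = 7,833.6 kg.
After the second burn: m = 7,833.6 × exp(−540/3630.0) = 7,833.6 × 0.86178 = 6,750.84 kg.

final mass ≈ 6750 kg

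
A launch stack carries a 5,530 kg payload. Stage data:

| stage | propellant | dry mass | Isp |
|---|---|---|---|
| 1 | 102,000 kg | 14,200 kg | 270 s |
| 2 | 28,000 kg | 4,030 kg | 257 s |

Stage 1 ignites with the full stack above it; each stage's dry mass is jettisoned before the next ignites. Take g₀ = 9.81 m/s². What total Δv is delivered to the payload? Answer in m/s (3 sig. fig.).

Δv ≈ 6330 m/s

Ignition mass of stage 1 = 102,000+14,200 + 28,000+4,030 + 5,530 = 153,760 kg.
Stage 1: m₀ = 153,760 kg, m_f = 153,760 − 102,000 = 51,760 kg; Δv = 270×9.81×ln(2.971) = 2648.7×1.0888 ≈ 2884 m/s.
Stage 2: m₀ = 37,560 kg, m_f = 37,560 − 28,000 = 9,560 kg; Δv = 257×9.81×ln(3.929) = 2521.2×1.3684 ≈ 3450 m/s.
Total Δv = 2884 + 3450 = 6334 m/s.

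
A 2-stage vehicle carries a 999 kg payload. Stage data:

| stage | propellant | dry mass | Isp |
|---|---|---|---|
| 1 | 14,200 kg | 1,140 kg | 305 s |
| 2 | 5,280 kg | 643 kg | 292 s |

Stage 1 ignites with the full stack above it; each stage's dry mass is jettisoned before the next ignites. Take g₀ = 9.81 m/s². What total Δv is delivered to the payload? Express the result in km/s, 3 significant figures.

Ignition mass of stage 1 = 14,200+1,140 + 5,280+643 + 999 = 22,262 kg.
Stage 1: m₀ = 22,262 kg, m_f = 22,262 − 14,200 = 8,062 kg; Δv = 305×9.81×ln(2.761) = 2992.1×1.0157 ≈ 3039 m/s.
Stage 2: m₀ = 6,922 kg, m_f = 6,922 − 5,280 = 1,642 kg; Δv = 292×9.81×ln(4.216) = 2864.5×1.4388 ≈ 4121 m/s.
Total Δv = 3039 + 4121 = 7160 m/s.

Δv ≈ 7.16 km/s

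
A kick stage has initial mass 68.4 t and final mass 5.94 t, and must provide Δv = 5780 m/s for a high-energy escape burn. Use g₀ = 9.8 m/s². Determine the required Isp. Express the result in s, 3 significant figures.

ln(m₀/m_f) = ln(68400/5940) = ln(11.52) = 2.4437.
v_e = Δv / ln(m₀/m_f) = 5780 / 2.4437 = 2365.3 m/s.
Isp = v_e / g₀ = 2365.3 / 9.8 = 241.4 s.

Isp ≈ 241 s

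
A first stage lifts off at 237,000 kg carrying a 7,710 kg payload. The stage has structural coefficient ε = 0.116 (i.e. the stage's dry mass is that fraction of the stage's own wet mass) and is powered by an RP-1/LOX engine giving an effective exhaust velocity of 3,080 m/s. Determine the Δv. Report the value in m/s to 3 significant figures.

Stage wet mass = m₀ − payload = 237,000 − 7,710 = 229,290 kg.
Stage dry mass = ε × stage wet mass = 0.116 × 229,290 = 26,597.6 kg.
Burnout mass m_f = stage dry + payload = 26,597.6 + 7,710 = 34,307.6 kg.
By the Tsiolkovsky rocket equation, Δv = v_e · ln(237,000/34,307.6) = 3080.0 × ln(6.908) = 3080.0 × 1.9327 ≈ 5953 m/s.

Δv ≈ 5950 m/s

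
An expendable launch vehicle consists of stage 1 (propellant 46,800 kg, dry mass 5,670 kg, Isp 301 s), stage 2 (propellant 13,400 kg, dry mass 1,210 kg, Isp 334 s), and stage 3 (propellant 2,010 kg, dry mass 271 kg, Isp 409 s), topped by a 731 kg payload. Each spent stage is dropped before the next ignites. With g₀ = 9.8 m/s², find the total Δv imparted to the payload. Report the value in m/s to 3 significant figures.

Ignition mass of stage 1 = 46,800+5,670 + 13,400+1,210 + 2,010+271 + 731 = 70,092 kg.
Stage 1: m₀ = 70,092 kg, m_f = 70,092 − 46,800 = 23,292 kg; Δv = 301×9.8×ln(3.009) = 2949.8×1.1017 ≈ 3250 m/s.
Stage 2: m₀ = 17,622 kg, m_f = 17,622 − 13,400 = 4,222 kg; Δv = 334×9.8×ln(4.174) = 3273.2×1.4288 ≈ 4677 m/s.
Stage 3: m₀ = 3,012 kg, m_f = 3,012 − 2,010 = 1,002 kg; Δv = 409×9.8×ln(3.006) = 4008.2×1.1006 ≈ 4411 m/s.
Total Δv = 3250 + 4677 + 4411 = 12338 m/s.

Δv ≈ 12300 m/s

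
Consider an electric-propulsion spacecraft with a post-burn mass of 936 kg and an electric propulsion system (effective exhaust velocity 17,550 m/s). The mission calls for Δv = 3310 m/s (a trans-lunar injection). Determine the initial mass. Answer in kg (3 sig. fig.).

From the ideal rocket equation, m₀/m_f = exp(Δv / v_e) = exp(3310 / 17550.0) = exp(0.1886) = 1.2076.
m₀ = m_f × 1.2076 = 936 × 1.2076 = 1,130.31 kg.

initial mass ≈ 1130 kg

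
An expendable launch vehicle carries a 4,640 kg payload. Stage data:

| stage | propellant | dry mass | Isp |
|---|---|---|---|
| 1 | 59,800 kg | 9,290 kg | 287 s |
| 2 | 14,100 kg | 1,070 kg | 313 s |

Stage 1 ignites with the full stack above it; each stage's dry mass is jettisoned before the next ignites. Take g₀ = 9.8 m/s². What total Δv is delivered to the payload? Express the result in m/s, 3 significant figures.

Ignition mass of stage 1 = 59,800+9,290 + 14,100+1,070 + 4,640 = 88,900 kg.
Stage 1: m₀ = 88,900 kg, m_f = 88,900 − 59,800 = 29,100 kg; Δv = 287×9.8×ln(3.055) = 2812.6×1.1168 ≈ 3141 m/s.
Stage 2: m₀ = 19,810 kg, m_f = 19,810 − 14,100 = 5,710 kg; Δv = 313×9.8×ln(3.469) = 3067.4×1.2440 ≈ 3816 m/s.
Total Δv = 3141 + 3816 = 6957 m/s.

Δv ≈ 6960 m/s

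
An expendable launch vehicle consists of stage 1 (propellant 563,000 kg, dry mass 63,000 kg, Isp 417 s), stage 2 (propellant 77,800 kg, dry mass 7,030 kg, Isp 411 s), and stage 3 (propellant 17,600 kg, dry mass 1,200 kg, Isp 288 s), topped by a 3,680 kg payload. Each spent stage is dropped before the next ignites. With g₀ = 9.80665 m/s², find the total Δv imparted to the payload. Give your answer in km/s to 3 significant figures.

Ignition mass of stage 1 = 563,000+63,000 + 77,800+7,030 + 17,600+1,200 + 3,680 = 733,310 kg.
Stage 1: m₀ = 733,310 kg, m_f = 733,310 − 563,000 = 170,310 kg; Δv = 417×9.80665×ln(4.306) = 4089.4×1.4599 ≈ 5970 m/s.
Stage 2: m₀ = 107,310 kg, m_f = 107,310 − 77,800 = 29,510 kg; Δv = 411×9.80665×ln(3.636) = 4030.5×1.2910 ≈ 5203 m/s.
Stage 3: m₀ = 22,480 kg, m_f = 22,480 − 17,600 = 4,880 kg; Δv = 288×9.80665×ln(4.607) = 2824.3×1.5275 ≈ 4314 m/s.
Total Δv = 5970 + 5203 + 4314 = 15487 m/s.

Δv ≈ 15.5 km/s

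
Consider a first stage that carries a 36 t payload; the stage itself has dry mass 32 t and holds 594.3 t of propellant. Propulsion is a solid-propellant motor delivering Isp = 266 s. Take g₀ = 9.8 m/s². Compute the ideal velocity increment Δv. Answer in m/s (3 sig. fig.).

v_e = Isp · g₀ = 266 × 9.8 = 2606.8 m/s.
m₀ = payload + dry + propellant = 36 + 32 + 594.3 = 662.3 t.
m_f = payload + dry = 36 + 32 = 68 t.
Using Δv = v_e ln(m₀/m_f): Δv = v_e · ln(m₀/m_f) = 2606.8 × ln(9.74) = 2606.8 × 2.2762 ≈ 5933.6 m/s.

Δv ≈ 5930 m/s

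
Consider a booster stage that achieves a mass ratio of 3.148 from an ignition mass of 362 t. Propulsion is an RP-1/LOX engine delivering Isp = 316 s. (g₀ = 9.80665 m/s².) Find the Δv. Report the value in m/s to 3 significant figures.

Δv ≈ 3550 m/s

v_e = Isp · g₀ = 316 × 9.80665 = 3098.9 m/s.
From the ideal rocket equation, Δv = v_e · ln(3.148) = 3098.9 × 1.1468 ≈ 3553.7 m/s.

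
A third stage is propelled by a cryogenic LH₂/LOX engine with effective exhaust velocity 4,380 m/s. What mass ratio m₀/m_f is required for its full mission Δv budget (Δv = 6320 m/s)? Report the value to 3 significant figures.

From the ideal rocket equation, m₀/m_f = exp(Δv / v_e) = exp(6320 / 4380.0) = exp(1.4429) = 4.2330.

mass ratio ≈ 4.23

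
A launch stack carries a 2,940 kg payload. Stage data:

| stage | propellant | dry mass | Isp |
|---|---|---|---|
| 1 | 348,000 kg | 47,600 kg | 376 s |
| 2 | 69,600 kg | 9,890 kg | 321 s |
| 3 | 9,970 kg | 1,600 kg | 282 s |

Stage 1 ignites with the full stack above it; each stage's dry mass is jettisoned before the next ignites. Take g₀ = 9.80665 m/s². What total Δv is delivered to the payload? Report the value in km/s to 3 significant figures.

Ignition mass of stage 1 = 348,000+47,600 + 69,600+9,890 + 9,970+1,600 + 2,940 = 489,600 kg.
Stage 1: m₀ = 489,600 kg, m_f = 489,600 − 348,000 = 141,600 kg; Δv = 376×9.80665×ln(3.458) = 3687.3×1.2406 ≈ 4574 m/s.
Stage 2: m₀ = 94,000 kg, m_f = 94,000 − 69,600 = 24,400 kg; Δv = 321×9.80665×ln(3.852) = 3147.9×1.3487 ≈ 4246 m/s.
Stage 3: m₀ = 14,510 kg, m_f = 14,510 − 9,970 = 4,540 kg; Δv = 282×9.80665×ln(3.196) = 2765.5×1.1619 ≈ 3213 m/s.
Total Δv = 4574 + 4246 + 3213 = 12033 m/s.

Δv ≈ 12.0 km/s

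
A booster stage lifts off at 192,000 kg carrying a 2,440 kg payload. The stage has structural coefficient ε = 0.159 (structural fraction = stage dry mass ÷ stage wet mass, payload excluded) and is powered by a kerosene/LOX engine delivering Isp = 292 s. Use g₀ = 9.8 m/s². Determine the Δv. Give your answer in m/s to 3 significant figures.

Stage wet mass = m₀ − payload = 192,000 − 2,440 = 189,560 kg.
Stage dry mass = ε × stage wet mass = 0.159 × 189,560 = 30,140 kg.
Burnout mass m_f = stage dry + payload = 30,140 + 2,440 = 32,580 kg.
v_e = Isp · g₀ = 292 × 9.8 = 2861.6 m/s.
From the ideal rocket equation, Δv = v_e · ln(192,000/32,580) = 2861.6 × ln(5.893) = 2861.6 × 1.7738 ≈ 5076 m/s.

Δv ≈ 5080 m/s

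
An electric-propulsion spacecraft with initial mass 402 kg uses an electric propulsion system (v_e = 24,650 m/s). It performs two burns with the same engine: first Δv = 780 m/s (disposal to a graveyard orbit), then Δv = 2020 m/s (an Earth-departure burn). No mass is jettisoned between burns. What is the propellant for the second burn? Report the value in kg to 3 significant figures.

propellant for the second burn ≈ 30.6 kg

After the first burn: m = 402 × exp(−780/24650.0) = 402 × 0.96885 = 389.478 kg.
After the second burn: m = 389.478 × exp(−2020/24650.0) = 389.478 × 0.92132 = 358.834 kg.
Second-burn propellant = 389.478 − 358.834 = 30.644 kg.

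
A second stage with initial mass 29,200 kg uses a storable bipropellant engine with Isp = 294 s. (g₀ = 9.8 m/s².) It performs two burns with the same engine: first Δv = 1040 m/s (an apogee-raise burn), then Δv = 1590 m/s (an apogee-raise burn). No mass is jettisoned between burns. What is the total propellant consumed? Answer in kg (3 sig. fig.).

v_e = Isp · g₀ = 294 × 9.8 = 2881.2 m/s.
After the first burn: m = 29200 × exp(−1040/2881.2) = 29200 × 0.69701 = 20,352.7 kg.
After the second burn: m = 20,352.7 × exp(−1590/2881.2) = 20,352.7 × 0.57588 = 11,720.7 kg.
Total propellant = m₀ − m_final = 29200 − 11,720.7 = 17,479.3 kg.

total propellant consumed ≈ 17500 kg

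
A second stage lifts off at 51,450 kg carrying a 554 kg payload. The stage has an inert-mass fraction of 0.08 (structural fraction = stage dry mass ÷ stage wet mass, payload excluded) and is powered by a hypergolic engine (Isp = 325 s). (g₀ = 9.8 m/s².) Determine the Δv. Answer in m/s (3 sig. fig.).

Δv ≈ 7670 m/s

Stage wet mass = m₀ − payload = 51,450 − 554 = 50,896 kg.
Stage dry mass = ε × stage wet mass = 0.08 × 50,896 = 4,071.68 kg.
Burnout mass m_f = stage dry + payload = 4,071.68 + 554 = 4,625.68 kg.
v_e = Isp · g₀ = 325 × 9.8 = 3185.0 m/s.
Rocket equation: Δv = v_e · ln(51,450/4,625.68) = 3185.0 × ln(11.12) = 3185.0 × 2.4090 ≈ 7673 m/s.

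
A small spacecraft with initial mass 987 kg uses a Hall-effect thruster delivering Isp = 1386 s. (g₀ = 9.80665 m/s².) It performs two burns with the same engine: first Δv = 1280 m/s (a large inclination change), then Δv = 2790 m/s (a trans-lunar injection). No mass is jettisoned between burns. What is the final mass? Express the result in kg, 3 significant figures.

final mass ≈ 732 kg

v_e = Isp · g₀ = 1386 × 9.80665 = 13592.0 m/s.
After the first burn: m = 987 × exp(−1280/13592.0) = 987 × 0.91013 = 898.298 kg.
After the second burn: m = 898.298 × exp(−2790/13592.0) = 898.298 × 0.81443 = 731.601 kg.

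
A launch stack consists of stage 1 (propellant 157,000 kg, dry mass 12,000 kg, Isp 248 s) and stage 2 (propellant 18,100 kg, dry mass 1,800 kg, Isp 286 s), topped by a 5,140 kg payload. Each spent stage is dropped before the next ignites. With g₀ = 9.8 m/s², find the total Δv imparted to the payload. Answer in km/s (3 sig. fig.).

Δv ≈ 7.62 km/s

Ignition mass of stage 1 = 157,000+12,000 + 18,100+1,800 + 5,140 = 194,040 kg.
Stage 1: m₀ = 194,040 kg, m_f = 194,040 − 157,000 = 37,040 kg; Δv = 248×9.8×ln(5.239) = 2430.4×1.6561 ≈ 4025 m/s.
Stage 2: m₀ = 25,040 kg, m_f = 25,040 − 18,100 = 6,940 kg; Δv = 286×9.8×ln(3.608) = 2802.8×1.2832 ≈ 3596 m/s.
Total Δv = 4025 + 3596 = 7621 m/s.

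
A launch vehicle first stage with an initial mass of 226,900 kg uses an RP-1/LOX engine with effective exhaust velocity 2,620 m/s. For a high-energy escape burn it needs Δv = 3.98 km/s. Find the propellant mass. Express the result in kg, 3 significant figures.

m₀/m_f = exp(Δv / v_e) = exp(3980 / 2620.0) = exp(1.5191) = 4.5680.
m_f = 226,900 / 4.5680 = 49,671.6 kg, so propellant = m₀ − m_f = 226,900 − 49,671.6 = 177,228.4 kg.

propellant mass ≈ 177000 kg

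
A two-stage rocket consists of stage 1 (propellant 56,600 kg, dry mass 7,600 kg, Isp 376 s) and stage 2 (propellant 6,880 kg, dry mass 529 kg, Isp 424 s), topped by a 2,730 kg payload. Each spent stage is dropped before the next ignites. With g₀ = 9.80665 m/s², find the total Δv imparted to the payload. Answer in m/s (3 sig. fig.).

Δv ≈ 10000 m/s

Ignition mass of stage 1 = 56,600+7,600 + 6,880+529 + 2,730 = 74,339 kg.
Stage 1: m₀ = 74,339 kg, m_f = 74,339 − 56,600 = 17,739 kg; Δv = 376×9.80665×ln(4.191) = 3687.3×1.4329 ≈ 5283 m/s.
Stage 2: m₀ = 10,139 kg, m_f = 10,139 − 6,880 = 3,259 kg; Δv = 424×9.80665×ln(3.111) = 4158.0×1.1350 ≈ 4719 m/s.
Total Δv = 5283 + 4719 = 10002 m/s.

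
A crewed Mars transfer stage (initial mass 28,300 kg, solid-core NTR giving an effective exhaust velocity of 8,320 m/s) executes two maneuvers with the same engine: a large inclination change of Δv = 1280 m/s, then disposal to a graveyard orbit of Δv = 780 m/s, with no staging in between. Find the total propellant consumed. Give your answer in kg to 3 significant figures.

After the first burn: m = 28300 × exp(−1280/8320.0) = 28300 × 0.85740 = 24,264.4 kg.
After the second burn: m = 24,264.4 × exp(−780/8320.0) = 24,264.4 × 0.91051 = 22,093 kg.
Total propellant = m₀ − m_final = 28300 − 22,093 = 6,207 kg.

total propellant consumed ≈ 6210 kg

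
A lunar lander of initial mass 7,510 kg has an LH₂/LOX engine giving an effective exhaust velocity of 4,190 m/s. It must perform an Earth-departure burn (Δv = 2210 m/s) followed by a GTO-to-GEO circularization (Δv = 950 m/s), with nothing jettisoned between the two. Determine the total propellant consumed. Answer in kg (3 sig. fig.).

After the first burn: m = 7510 × exp(−2210/4190.0) = 7510 × 0.59011 = 4,431.73 kg.
After the second burn: m = 4,431.73 × exp(−950/4190.0) = 4,431.73 × 0.79714 = 3,532.71 kg.
Total propellant = m₀ − m_final = 7510 − 3,532.71 = 3,977.29 kg.

total propellant consumed ≈ 3980 kg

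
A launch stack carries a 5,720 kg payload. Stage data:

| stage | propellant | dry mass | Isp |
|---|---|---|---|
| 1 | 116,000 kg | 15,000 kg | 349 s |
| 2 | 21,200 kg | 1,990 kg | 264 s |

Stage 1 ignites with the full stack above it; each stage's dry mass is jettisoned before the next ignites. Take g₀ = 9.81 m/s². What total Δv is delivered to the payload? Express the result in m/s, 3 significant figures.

Δv ≈ 7850 m/s

Ignition mass of stage 1 = 116,000+15,000 + 21,200+1,990 + 5,720 = 159,910 kg.
Stage 1: m₀ = 159,910 kg, m_f = 159,910 − 116,000 = 43,910 kg; Δv = 349×9.81×ln(3.642) = 3423.7×1.2925 ≈ 4425 m/s.
Stage 2: m₀ = 28,910 kg, m_f = 28,910 − 21,200 = 7,710 kg; Δv = 264×9.81×ln(3.75) = 2589.8×1.3217 ≈ 3423 m/s.
Total Δv = 4425 + 3423 = 7848 m/s.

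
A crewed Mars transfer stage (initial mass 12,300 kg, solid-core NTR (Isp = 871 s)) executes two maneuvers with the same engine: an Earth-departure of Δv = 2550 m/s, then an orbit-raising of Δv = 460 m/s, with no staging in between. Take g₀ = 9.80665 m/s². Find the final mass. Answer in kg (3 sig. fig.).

final mass ≈ 8650 kg

v_e = Isp · g₀ = 871 × 9.80665 = 8541.6 m/s.
After the first burn: m = 12300 × exp(−2550/8541.6) = 12300 × 0.74190 = 9,125.37 kg.
After the second burn: m = 9,125.37 × exp(−460/8541.6) = 9,125.37 × 0.94757 = 8,646.93 kg.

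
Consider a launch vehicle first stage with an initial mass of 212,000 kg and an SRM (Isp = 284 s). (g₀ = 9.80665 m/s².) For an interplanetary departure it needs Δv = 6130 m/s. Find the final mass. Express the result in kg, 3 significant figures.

v_e = Isp · g₀ = 284 × 9.80665 = 2785.1 m/s.
m₀/m_f = exp(Δv / v_e) = exp(6130 / 2785.1) = exp(2.2010) = 9.0341.
m_f = m₀ / 9.0341 = 212,000 / 9.0341 = 23,466.6 kg.

final mass ≈ 23500 kg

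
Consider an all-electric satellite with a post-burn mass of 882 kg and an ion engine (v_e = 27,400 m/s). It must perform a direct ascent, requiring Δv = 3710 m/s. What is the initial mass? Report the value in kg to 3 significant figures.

Using Δv = v_e ln(m₀/m_f): m₀/m_f = exp(Δv / v_e) = exp(3710 / 27400.0) = exp(0.1354) = 1.1450.
m₀ = m_f × 1.1450 = 882 × 1.1450 = 1,009.89 kg.

initial mass ≈ 1010 kg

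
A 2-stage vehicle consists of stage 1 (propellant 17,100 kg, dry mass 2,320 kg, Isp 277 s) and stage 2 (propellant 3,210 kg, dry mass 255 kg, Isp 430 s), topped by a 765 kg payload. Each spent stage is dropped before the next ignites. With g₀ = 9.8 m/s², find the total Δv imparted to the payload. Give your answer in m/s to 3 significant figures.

Δv ≈ 9480 m/s

Ignition mass of stage 1 = 17,100+2,320 + 3,210+255 + 765 = 23,650 kg.
Stage 1: m₀ = 23,650 kg, m_f = 23,650 − 17,100 = 6,550 kg; Δv = 277×9.8×ln(3.611) = 2714.6×1.2839 ≈ 3485 m/s.
Stage 2: m₀ = 4,230 kg, m_f = 4,230 − 3,210 = 1,020 kg; Δv = 430×9.8×ln(4.147) = 4214.0×1.4224 ≈ 5994 m/s.
Total Δv = 3485 + 5994 = 9479 m/s.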